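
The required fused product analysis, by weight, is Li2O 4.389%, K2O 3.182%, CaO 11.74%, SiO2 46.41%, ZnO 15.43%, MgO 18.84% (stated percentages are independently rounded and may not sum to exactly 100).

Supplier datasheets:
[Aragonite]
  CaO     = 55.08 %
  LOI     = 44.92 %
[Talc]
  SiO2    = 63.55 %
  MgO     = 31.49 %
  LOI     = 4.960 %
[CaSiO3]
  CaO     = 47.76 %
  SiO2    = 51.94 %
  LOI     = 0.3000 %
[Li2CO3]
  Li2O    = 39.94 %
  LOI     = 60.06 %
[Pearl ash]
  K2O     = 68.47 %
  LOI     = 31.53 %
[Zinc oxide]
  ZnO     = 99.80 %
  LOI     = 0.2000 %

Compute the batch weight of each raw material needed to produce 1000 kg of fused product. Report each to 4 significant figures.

Batch per 1000 kg fused product:
  Aragonite: 73.10 kg
  Talc: 598.3 kg
  CaSiO3: 161.5 kg
  Li2CO3: 109.9 kg
  Pearl ash: 46.47 kg
  Zinc oxide: 154.6 kg
Total batch = 1144 kg; LOI loss = 144.0 kg; yield = 87.41%

Every computation keeps exact precision at each step. The intermediate values appear rounded to 4 significant figures in the printout. Each reported value is rounded exactly once — the derived quantities, which include the totals, ignition loss, net glass mass, yield, six oxide percentages, are rebuilt in exact precision, as set out in the problem or the answer, using the weight values for 1000 kg of glass.
Target masses of each oxide per 1000 kg fused product:
  Li2O: 4.389% × 1000 = 43.89 kg
  K2O: 3.182% × 1000 = 31.82 kg
  CaO: 11.74% × 1000 = 117.4 kg
  SiO2: 46.41% × 1000 = 464.1 kg
  ZnO: 15.43% × 1000 = 154.3 kg
  MgO: 18.84% × 1000 = 188.4 kg
Mass-balance tally per oxide on the weights just shown, relative to the basis at hand (each sum matches its target mass once rounding is allowed for):
  Li2O: 109.9·0.3994 = 43.89 kg (target 43.89 kg)
  K2O: 46.47·0.6847 = 31.82 kg (target 31.82 kg)
  CaO: 73.10·0.5508 + 161.5·0.4776 = 117.4 kg (target 117.4 kg)
  SiO2: 598.3·0.6355 + 161.5·0.5194 = 464.1 kg (target 464.1 kg)
  ZnO: 154.6·0.9980 = 154.3 kg (target 154.3 kg)
  MgO: 598.3·0.3149 = 188.4 kg (target 188.4 kg)
Glass mass check: whole batch net of LOI = 999.9 kg (summing oxide targets gives 999.9 kg; basis as stated: 1000 kg — deltas are rounding alone).
Batch grand total — Σ batch = 1144 kg; Σ batch·LOI gives LOI loss = 144.0 kg; the yield ratio, glass ÷ batch: 87.41%.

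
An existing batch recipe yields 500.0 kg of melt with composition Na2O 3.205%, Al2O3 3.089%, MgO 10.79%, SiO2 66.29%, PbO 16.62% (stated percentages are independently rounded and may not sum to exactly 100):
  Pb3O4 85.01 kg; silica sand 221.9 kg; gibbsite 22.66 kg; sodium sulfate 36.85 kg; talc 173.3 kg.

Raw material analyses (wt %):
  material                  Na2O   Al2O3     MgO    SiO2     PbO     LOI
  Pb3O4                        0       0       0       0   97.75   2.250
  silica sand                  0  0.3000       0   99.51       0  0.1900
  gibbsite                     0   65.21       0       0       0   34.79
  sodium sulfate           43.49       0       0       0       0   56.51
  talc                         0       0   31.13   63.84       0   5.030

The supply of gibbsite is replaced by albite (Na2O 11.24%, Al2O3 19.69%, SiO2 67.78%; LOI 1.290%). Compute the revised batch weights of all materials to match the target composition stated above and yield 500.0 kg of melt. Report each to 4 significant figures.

Revised batch per 500.0 kg melt:
  Pb3O4: 85.01 kg
  silica sand: 170.2 kg
  albite: 75.85 kg
  sodium sulfate: 17.24 kg
  talc: 173.3 kg
Total batch = 521.6 kg; LOI loss = 21.67 kg

Every computation holds exact precision end to end; intermediates are displayed, with 4-significant-digit rounding, as written. Each reported value receives exactly one rounding. The derived quantities are re-derived using the weight values on 500.0 kg of glass in full float precision (ignition loss, net glass mass, five oxide percentages, totals, the yield) as set out in problem or answer.
The oxide mass targets at 500.0 kg melt:
  Na2O: 3.205% × 500.0 = 16.02 kg
  Al2O3: 3.089% × 500.0 = 15.44 kg
  MgO: 10.79% × 500.0 = 53.95 kg
  SiO2: 66.29% × 500.0 = 331.4 kg
  PbO: 16.62% × 500.0 = 83.10 kg
Verifying the oxide balance with the batch weights as given, on the stated basis (oxide sums agree with the targets up to rounding of the answer):
  Na2O: 75.85·0.1124 + 17.24·0.4349 = 16.02 kg (target 16.02 kg)
  Al2O3: 170.2·0.003000 + 75.85·0.1969 = 15.45 kg (target 15.44 kg)
  MgO: 173.3·0.3113 = 53.95 kg (target 53.95 kg)
  SiO2: 170.2·0.9951 + 75.85·0.6778 + 173.3·0.6384 = 331.4 kg (target 331.4 kg)
  PbO: 85.01·0.9775 = 83.10 kg (target 83.10 kg)
Auditing the glass mass value: Σ batch − LOI loss = 499.9 kg (the Σ of target masses is 500.0 kg; with the basis standing at 500.0 kg — rounding explains the deltas).
Batch total: Σ batch = 521.6 kg; LOI loss = Σ batch·LOI = 21.67 kg; yield = glass ÷ total batch = 95.84%.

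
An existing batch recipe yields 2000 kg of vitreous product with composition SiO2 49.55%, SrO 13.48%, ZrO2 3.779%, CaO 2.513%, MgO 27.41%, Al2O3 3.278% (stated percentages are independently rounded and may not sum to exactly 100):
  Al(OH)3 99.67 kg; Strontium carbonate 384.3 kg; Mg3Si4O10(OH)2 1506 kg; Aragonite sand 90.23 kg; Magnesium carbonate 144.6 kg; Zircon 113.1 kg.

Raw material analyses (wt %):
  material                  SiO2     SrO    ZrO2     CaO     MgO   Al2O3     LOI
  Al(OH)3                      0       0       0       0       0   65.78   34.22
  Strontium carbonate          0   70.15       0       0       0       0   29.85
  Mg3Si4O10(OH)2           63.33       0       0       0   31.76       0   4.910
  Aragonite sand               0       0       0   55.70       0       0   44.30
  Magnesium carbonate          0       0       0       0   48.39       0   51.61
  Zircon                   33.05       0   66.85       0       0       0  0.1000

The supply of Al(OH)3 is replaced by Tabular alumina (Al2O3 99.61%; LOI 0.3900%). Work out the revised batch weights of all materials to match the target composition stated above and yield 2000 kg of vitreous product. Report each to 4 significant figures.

Revised batch per 2000 kg vitreous product:
  Tabular alumina: 65.82 kg
  Strontium carbonate: 384.3 kg
  Mg3Si4O10(OH)2: 1506 kg
  Aragonite sand: 90.23 kg
  Magnesium carbonate: 144.6 kg
  Zircon: 113.1 kg
Total batch = 2304 kg; LOI loss = 303.6 kg

The working math keeps exact precision from start to finish — the intermediate values are shown (rounded to 4 significant figures) within the worked lines; each reported value is rounded just once; derived quantities, which include LOI, yield, six oxide percentages, glass mass, the totals, are carried in full float precision, as set out in question or answer, starting from the weights on 2000 kg of glass.
The oxide mass targets at 2000 kg vitreous product:
  SiO2: 49.55% × 2000 = 991.0 kg
  SrO: 13.48% × 2000 = 269.6 kg
  ZrO2: 3.779% × 2000 = 75.58 kg
  CaO: 2.513% × 2000 = 50.26 kg
  MgO: 27.41% × 2000 = 548.2 kg
  Al2O3: 3.278% × 2000 = 65.56 kg
Verifying the oxide balance using the reported weights, on the stated basis (target by target, the sums agree once rounding is allowed for):
  SiO2: 1506·0.6333 + 113.1·0.3305 = 991.1 kg (target 991.0 kg)
  SrO: 384.3·0.7015 = 269.6 kg (target 269.6 kg)
  ZrO2: 113.1·0.6685 = 75.61 kg (target 75.58 kg)
  CaO: 90.23·0.5570 = 50.26 kg (target 50.26 kg)
  MgO: 1506·0.3176 + 144.6·0.4839 = 548.3 kg (target 548.2 kg)
  Al2O3: 65.82·0.9961 = 65.56 kg (target 65.56 kg)
Glass mass check: net batch after ignition = 2000 kg (per-oxide target masses sum to 2000 kg; against the stated basis, 2000 kg — any gap is answer rounding).
Batch grand total — Σ batch = 2304 kg; Σ batch·LOI gives LOI loss = 303.6 kg; as yield: glass ÷ batch → 86.82%.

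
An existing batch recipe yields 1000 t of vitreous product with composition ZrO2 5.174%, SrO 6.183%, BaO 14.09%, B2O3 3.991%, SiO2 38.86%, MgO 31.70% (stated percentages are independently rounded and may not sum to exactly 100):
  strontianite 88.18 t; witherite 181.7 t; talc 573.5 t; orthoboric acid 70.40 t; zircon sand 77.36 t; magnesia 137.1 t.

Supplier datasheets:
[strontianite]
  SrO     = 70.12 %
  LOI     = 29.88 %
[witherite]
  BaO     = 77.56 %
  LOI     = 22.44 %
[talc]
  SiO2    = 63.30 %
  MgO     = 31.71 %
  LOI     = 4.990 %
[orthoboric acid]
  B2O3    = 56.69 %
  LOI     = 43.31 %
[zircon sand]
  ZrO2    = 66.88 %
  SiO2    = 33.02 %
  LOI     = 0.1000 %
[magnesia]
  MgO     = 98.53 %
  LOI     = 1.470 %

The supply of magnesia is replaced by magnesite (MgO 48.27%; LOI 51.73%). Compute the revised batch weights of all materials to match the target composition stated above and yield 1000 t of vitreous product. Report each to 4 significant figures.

All internal work keeps exact precision from start to finish. Working values appear, rounded to four significant digits, at each printed step; every reported result takes a single rounding; all derived quantities (ignition loss, totals, the yield, net glass mass, the six compositions) are computed at full precision from the batch weights per 1000 t of glass, as written in either problem or answer.
Target masses of each oxide per 1000 t vitreous product:
  ZrO2: 5.174% × 1000 = 51.74 t
  SrO: 6.183% × 1000 = 61.83 t
  BaO: 14.09% × 1000 = 140.9 t
  B2O3: 3.991% × 1000 = 39.91 t
  SiO2: 38.86% × 1000 = 388.6 t
  MgO: 31.70% × 1000 = 317.0 t
Checking each oxide sum with the batch weights as given, under the basis named above (sums match the target masses given rounding of the digits):
  ZrO2: 77.36·0.6688 = 51.74 t (target 51.74 t)
  SrO: 88.18·0.7012 = 61.83 t (target 61.83 t)
  BaO: 181.7·0.7756 = 140.9 t (target 140.9 t)
  B2O3: 70.40·0.5669 = 39.91 t (target 39.91 t)
  SiO2: 573.5·0.6330 + 77.36·0.3302 = 388.6 t (target 388.6 t)
  MgO: 573.5·0.3171 + 279.9·0.4827 = 317.0 t (target 317.0 t)
Auditing the glass mass value: total charge less LOI = 999.9 t (oxide target masses add up to 1000 t; versus the stated basis of 1000 t — differing by rounding only).
Batch total: Σ batch = 1271 t; LOI removed, Σ of batch·LOI: 271.1 t; yield: glass divided by total = 78.67%.

Revised batch per 1000 t vitreous product:
  strontianite: 88.18 t
  witherite: 181.7 t
  talc: 573.5 t
  orthoboric acid: 70.40 t
  zircon sand: 77.36 t
  magnesite: 279.9 t
Total batch = 1271 t; LOI loss = 271.1 t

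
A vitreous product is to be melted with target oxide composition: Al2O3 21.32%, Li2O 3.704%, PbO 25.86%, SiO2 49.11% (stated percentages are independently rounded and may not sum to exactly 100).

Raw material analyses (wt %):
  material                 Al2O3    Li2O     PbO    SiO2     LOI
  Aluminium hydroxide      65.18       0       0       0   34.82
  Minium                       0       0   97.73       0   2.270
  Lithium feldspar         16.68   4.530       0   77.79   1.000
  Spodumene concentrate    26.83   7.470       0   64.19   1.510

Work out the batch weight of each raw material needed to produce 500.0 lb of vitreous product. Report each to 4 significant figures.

Batch per 500.0 lb vitreous product:
  Aluminium hydroxide: 60.10 lb
  Minium: 132.3 lb
  Lithium feldspar: 222.3 lb
  Spodumene concentrate: 113.1 lb
Total batch = 527.8 lb; LOI loss = 27.86 lb; yield = 94.72%

All arithmetic runs at full precision in all steps. Rounding to four significant digits governs every working value as shown — a single rounding completes every reported number — the derived quantities (LOI, four oxide percentages, net glass mass, yield, the totals) are recomputed in full precision using the weight values per 500.0 lb of glass as given in the problem or answer text.
Oxide mass targets, per 500.0 lb vitreous product:
  Al2O3: 21.32% × 500.0 = 106.6 lb
  Li2O: 3.704% × 500.0 = 18.52 lb
  PbO: 25.86% × 500.0 = 129.3 lb
  SiO2: 49.11% × 500.0 = 245.6 lb
Balance tally, oxide-wise, on the weights just shown, per the basis as stated (each sum matches its target mass within answer rounding):
  Al2O3: 60.10·0.6518 + 222.3·0.1668 + 113.1·0.2683 = 106.6 lb (target 106.6 lb)
  Li2O: 222.3·0.04530 + 113.1·0.07470 = 18.52 lb (target 18.52 lb)
  PbO: 132.3·0.9773 = 129.3 lb (target 129.3 lb)
  SiO2: 222.3·0.7779 + 113.1·0.6419 = 245.5 lb (target 245.6 lb)
Glass mass check: whole batch net of LOI = 499.9 lb (the targets, summed, come to 500.0 lb; with the basis standing at 500.0 lb — differing by rounding only).
Adding the batch up: Σ batch = 527.8 lb; ignition loss, Σ(batch × LOI) = 27.86 lb; yield: glass divided by total = 94.72%.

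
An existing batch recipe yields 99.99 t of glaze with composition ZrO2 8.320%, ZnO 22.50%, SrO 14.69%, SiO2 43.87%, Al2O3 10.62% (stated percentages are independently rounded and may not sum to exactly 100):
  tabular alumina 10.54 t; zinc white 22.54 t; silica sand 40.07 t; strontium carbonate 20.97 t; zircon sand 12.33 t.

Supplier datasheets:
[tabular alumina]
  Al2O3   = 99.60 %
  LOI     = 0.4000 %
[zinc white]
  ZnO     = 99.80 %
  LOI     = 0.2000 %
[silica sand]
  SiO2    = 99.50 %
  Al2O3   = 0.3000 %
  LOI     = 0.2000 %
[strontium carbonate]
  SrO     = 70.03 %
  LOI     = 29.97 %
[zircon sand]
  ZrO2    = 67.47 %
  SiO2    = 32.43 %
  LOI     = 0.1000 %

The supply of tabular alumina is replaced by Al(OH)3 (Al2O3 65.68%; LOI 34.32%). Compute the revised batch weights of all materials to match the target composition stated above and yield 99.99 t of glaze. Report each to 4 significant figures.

Revised batch per 99.99 t glaze:
  Al(OH)3: 15.98 t
  zinc white: 22.54 t
  silica sand: 40.07 t
  strontium carbonate: 20.97 t
  zircon sand: 12.33 t
Total batch = 111.9 t; LOI loss = 11.91 t

Intermediates are displayed rounded off to 4 significant digits at each printed step; every computation carries exact precision in all steps — a single rounding produces every reported figure; the derived quantities, which include the totals, net glass mass, five oxide percentages, yield, ignition loss, are carried at full float precision, precisely as stated by problem or answer, from the batch weights at 99.99 t of glass.
Oxide-by-oxide targets in 99.99 t glaze:
  ZrO2: 8.320% × 99.99 = 8.319 t
  ZnO: 22.50% × 99.99 = 22.50 t
  SrO: 14.69% × 99.99 = 14.69 t
  SiO2: 43.87% × 99.99 = 43.87 t
  Al2O3: 10.62% × 99.99 = 10.62 t
Mass-balance tally per oxide from the weights as reported, relative to the basis at hand (every target is met by its sum once rounding is allowed for):
  ZrO2: 12.33·0.6747 = 8.319 t (target 8.319 t)
  ZnO: 22.54·0.9980 = 22.49 t (target 22.50 t)
  SrO: 20.97·0.7003 = 14.69 t (target 14.69 t)
  SiO2: 40.07·0.9950 + 12.33·0.3243 = 43.87 t (target 43.87 t)
  Al2O3: 15.98·0.6568 + 40.07·0.003000 = 10.62 t (target 10.62 t)
The glass-mass cross-check: net batch after ignition = 99.98 t (the Σ of target masses is 99.99 t; against the stated basis, 99.99 t — gaps are rounding artifacts).
Total batch = Σ batch = 111.9 t; ignition loss, Σ(batch × LOI) = 11.91 t; as yield: glass ÷ batch → 89.36%.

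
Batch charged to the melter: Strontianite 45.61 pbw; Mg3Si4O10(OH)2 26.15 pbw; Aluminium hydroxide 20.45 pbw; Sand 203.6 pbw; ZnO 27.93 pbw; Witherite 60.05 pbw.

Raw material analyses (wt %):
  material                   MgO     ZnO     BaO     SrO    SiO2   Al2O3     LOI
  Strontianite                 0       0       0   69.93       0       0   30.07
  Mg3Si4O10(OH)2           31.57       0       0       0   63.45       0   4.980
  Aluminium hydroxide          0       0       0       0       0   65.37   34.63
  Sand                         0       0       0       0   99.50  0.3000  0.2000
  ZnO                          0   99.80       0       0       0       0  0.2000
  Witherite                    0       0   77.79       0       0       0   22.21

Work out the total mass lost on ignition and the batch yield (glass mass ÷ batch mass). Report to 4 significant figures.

Working values appear rounded to 4 significant digits alongside each step; the working math carries full float precision all the way through; each reported number includes exactly one rounding; all derived quantities, which include LOI, six oxide percentages, net glass mass, the yield, the totals, are carried at full precision, precisely as stated by the problem or the answer, from the weighed amounts at 347.9 pbw of glass.
LOI of each material in turn:
  Strontianite: 45.61 × 0.3007 = 13.71 pbw
  Mg3Si4O10(OH)2: 26.15 × 0.04980 = 1.302 pbw
  Aluminium hydroxide: 20.45 × 0.3463 = 7.082 pbw
  Sand: 203.6 × 0.002000 = 0.4072 pbw
  ZnO: 27.93 × 0.002000 = 0.05586 pbw
  Witherite: 60.05 × 0.2221 = 13.34 pbw
Total LOI = 35.90 pbw
Glass = batch − LOI = 383.8 − 35.90 = 347.9 pbw

LOI loss = 35.90 pbw; glass = 347.9 pbw; yield = 90.65%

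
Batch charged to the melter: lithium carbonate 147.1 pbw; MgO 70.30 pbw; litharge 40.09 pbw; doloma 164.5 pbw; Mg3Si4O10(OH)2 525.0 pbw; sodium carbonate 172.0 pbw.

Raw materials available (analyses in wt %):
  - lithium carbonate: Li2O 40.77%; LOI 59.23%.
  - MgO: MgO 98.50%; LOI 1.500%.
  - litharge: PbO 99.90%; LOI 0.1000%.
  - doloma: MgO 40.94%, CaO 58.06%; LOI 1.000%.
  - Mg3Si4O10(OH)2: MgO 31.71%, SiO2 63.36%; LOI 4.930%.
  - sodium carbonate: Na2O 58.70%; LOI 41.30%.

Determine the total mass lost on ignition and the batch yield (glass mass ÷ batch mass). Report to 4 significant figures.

LOI loss = 186.8 pbw; glass = 932.2 pbw; yield = 83.31%

Mid-chain values are printed, rounded to 4 significant digits, between the steps — every computation runs at exact precision throughout; exactly one rounding goes into every reported figure. All derived quantities, which include six oxide percentages, totals, LOI, the yield, glass mass, are recomputed at full precision, as written in either problem or answer, starting from the weights for 932.2 pbw of glass.
Material-by-material LOI:
  lithium carbonate: 147.1 × 0.5923 = 87.13 pbw
  MgO: 70.30 × 0.01500 = 1.054 pbw
  litharge: 40.09 × 0.001000 = 0.04009 pbw
  doloma: 164.5 × 0.01000 = 1.645 pbw
  Mg3Si4O10(OH)2: 525.0 × 0.04930 = 25.88 pbw
  sodium carbonate: 172.0 × 0.4130 = 71.04 pbw
Total LOI = 186.8 pbw
Glass = batch − LOI = 1119 − 186.8 = 932.2 pbw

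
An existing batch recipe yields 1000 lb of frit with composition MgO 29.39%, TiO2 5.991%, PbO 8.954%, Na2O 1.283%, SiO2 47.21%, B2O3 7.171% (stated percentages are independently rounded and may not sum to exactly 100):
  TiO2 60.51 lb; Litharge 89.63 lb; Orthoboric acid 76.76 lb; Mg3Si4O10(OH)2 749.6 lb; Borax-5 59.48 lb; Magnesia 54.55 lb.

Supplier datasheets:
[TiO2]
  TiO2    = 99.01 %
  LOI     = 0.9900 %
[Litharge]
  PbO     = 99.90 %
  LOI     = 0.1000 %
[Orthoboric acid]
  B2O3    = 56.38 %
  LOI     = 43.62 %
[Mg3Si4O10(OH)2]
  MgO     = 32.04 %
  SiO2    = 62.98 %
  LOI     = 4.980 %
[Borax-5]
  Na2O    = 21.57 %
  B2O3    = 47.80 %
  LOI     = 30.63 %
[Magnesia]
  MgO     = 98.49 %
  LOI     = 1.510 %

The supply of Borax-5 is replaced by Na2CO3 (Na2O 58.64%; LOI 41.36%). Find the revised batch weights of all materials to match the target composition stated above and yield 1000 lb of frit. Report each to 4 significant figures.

Intermediates are shown rounded to 4 significant figures on the page. Each numeric step holds exact precision all the way through. Every reported value is rounded exactly once; the derived quantities (totals, the yield, net glass mass, LOI, six oxide percentages) are rebuilt at full precision starting from the weights on 1000 lb of glass as given in the problem or the answer.
Target masses of each oxide per 1000 lb frit:
  MgO: 29.39% × 1000 = 293.9 lb
  TiO2: 5.991% × 1000 = 59.91 lb
  PbO: 8.954% × 1000 = 89.54 lb
  Na2O: 1.283% × 1000 = 12.83 lb
  SiO2: 47.21% × 1000 = 472.1 lb
  B2O3: 7.171% × 1000 = 71.71 lb
A balance pass over the oxides, given the weights on record, on the stated basis (delivered sums recover each target inside rounding margins):
  MgO: 749.6·0.3204 + 54.55·0.9849 = 293.9 lb (target 293.9 lb)
  TiO2: 60.51·0.9901 = 59.91 lb (target 59.91 lb)
  PbO: 89.63·0.9990 = 89.54 lb (target 89.54 lb)
  Na2O: 21.88·0.5864 = 12.83 lb (target 12.83 lb)
  SiO2: 749.6·0.6298 = 472.1 lb (target 472.1 lb)
  B2O3: 127.2·0.5638 = 71.72 lb (target 71.71 lb)
Glass-mass bookkeeping: net batch after ignition = 1000 lb (per-oxide target masses sum to 1000 lb; the stated basis being 1000 lb — rounding explains the deltas).
Batch grand total — Σ batch = 1103 lb; ignition loss, Σ(batch × LOI) = 103.4 lb; yield: glass divided by total = 90.63%.

Revised batch per 1000 lb frit:
  TiO2: 60.51 lb
  Litharge: 89.63 lb
  Orthoboric acid: 127.2 lb
  Mg3Si4O10(OH)2: 749.6 lb
  Na2CO3: 21.88 lb
  Magnesia: 54.55 lb
Total batch = 1103 lb; LOI loss = 103.4 lb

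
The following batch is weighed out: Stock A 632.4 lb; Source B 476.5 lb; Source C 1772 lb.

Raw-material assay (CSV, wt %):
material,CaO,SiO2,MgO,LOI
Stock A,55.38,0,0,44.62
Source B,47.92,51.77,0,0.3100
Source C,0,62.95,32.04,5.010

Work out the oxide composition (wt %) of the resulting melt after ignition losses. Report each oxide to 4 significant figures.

Glass mass = 2508 lb (batch 2881 − LOI 372.4).
Composition: CaO 23.06%, SiO2 54.30%, MgO 22.63%

Values along the way are displayed rounded to four significant digits across the worked steps — full precision is held in all steps; each reported figure is rounded once only — derived quantities, including glass mass, the totals, yield, LOI, the three compositions, are computed using the weight values on 2508 lb of glass in exact precision as quoted within question or answer.
Oxide masses out of the charge:
  CaO: 632.4·0.5538 + 476.5·0.4792 = 578.6 lb
  SiO2: 476.5·0.5177 + 1772·0.6295 = 1362 lb
  MgO: 1772·0.3204 = 567.7 lb
LOI: 632.4·0.4462 + 476.5·0.003100 + 1772·0.05010 = 372.4 lb
Glass mass = batch − LOI = 2881 − 372.4 = 2508 lb (= the summed oxide contributions)
percent by weight: oxide/glass ×100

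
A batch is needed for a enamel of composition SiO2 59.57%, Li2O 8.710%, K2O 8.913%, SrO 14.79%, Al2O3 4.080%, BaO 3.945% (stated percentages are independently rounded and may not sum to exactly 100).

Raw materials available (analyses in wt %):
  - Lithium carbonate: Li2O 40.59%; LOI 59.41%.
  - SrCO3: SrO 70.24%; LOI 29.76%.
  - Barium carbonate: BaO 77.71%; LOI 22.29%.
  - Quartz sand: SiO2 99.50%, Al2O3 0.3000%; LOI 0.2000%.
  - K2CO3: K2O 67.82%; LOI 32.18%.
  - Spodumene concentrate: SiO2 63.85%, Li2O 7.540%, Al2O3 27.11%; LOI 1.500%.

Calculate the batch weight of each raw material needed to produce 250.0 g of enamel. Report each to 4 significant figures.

All arithmetic runs at exact precision from start to finish. The intermediate values are rounded to four significant figures as shown. Exactly one rounding is applied to every reported number; all derived quantities are rebuilt in exact precision (the totals, six oxide percentages, LOI, yield, net glass mass) from the batch weights on 250.0 g of glass, exactly as shown in the problem or the answer.
Oxide-by-oxide targets in 250.0 g enamel:
  SiO2: 59.57% × 250.0 = 148.9 g
  Li2O: 8.710% × 250.0 = 21.78 g
  K2O: 8.913% × 250.0 = 22.28 g
  SrO: 14.79% × 250.0 = 36.98 g
  Al2O3: 4.080% × 250.0 = 10.20 g
  BaO: 3.945% × 250.0 = 9.862 g
Sums-versus-targets review using the reported weights, against the basis in use (target by target, the sums agree within answer rounding):
  SiO2: 126.4·0.9950 + 36.23·0.6385 = 148.9 g (target 148.9 g)
  Li2O: 46.92·0.4059 + 36.23·0.07540 = 21.78 g (target 21.78 g)
  K2O: 32.86·0.6782 = 22.29 g (target 22.28 g)
  SrO: 52.64·0.7024 = 36.97 g (target 36.98 g)
  Al2O3: 126.4·0.003000 + 36.23·0.2711 = 10.20 g (target 10.20 g)
  BaO: 12.69·0.7771 = 9.861 g (target 9.862 g)
Auditing the glass mass value: net batch after ignition = 250.0 g (targets for the oxides total 250.0 g; the stated basis being 250.0 g — rounding explains the deltas).
Summing the batch: Σ batch = 307.7 g; the LOI term Σ batch·LOI equals 57.74 g; yield, glass over the total, = 81.24%.

Batch per 250.0 g enamel:
  Lithium carbonate: 46.92 g
  SrCO3: 52.64 g
  Barium carbonate: 12.69 g
  Quartz sand: 126.4 g
  K2CO3: 32.86 g
  Spodumene concentrate: 36.23 g
Total batch = 307.7 g; LOI loss = 57.74 g; yield = 81.24%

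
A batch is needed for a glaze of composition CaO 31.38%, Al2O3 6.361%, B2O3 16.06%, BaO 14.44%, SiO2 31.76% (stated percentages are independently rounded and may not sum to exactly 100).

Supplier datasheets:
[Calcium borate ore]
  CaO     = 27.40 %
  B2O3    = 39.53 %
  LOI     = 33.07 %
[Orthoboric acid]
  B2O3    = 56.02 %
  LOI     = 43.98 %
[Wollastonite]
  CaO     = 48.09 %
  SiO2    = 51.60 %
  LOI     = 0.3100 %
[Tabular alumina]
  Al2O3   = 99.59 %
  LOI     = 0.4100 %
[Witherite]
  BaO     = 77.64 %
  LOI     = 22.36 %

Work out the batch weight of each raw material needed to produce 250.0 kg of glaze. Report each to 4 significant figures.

Batch per 250.0 kg glaze:
  Calcium borate ore: 16.24 kg
  Orthoboric acid: 60.21 kg
  Wollastonite: 153.9 kg
  Tabular alumina: 15.97 kg
  Witherite: 46.50 kg
Total batch = 292.8 kg; LOI loss = 42.79 kg; yield = 85.39%

Every computation carries exact precision at every stage. Values along the way appear, with 4-significant-figure rounding, when written out. Every reported number is rounded just once; the derived quantities (yield, net glass mass, ignition loss, the five compositions, the totals) are computed in exact precision starting from the weights on 250.0 kg of glass, precisely as stated by the problem or answer text.
The oxide mass targets at 250.0 kg glaze:
  CaO: 31.38% × 250.0 = 78.45 kg
  Al2O3: 6.361% × 250.0 = 15.90 kg
  B2O3: 16.06% × 250.0 = 40.15 kg
  BaO: 14.44% × 250.0 = 36.10 kg
  SiO2: 31.76% × 250.0 = 79.40 kg
Sums-versus-targets review applying the batch weights above, on the stated basis (summed amounts equal target values once rounding is allowed for):
  CaO: 16.24·0.2740 + 153.9·0.4809 = 78.46 kg (target 78.45 kg)
  Al2O3: 15.97·0.9959 = 15.90 kg (target 15.90 kg)
  B2O3: 16.24·0.3953 + 60.21·0.5602 = 40.15 kg (target 40.15 kg)
  BaO: 46.50·0.7764 = 36.10 kg (target 36.10 kg)
  SiO2: 153.9·0.5160 = 79.41 kg (target 79.40 kg)
Auditing the glass mass value: batch total minus LOI = 250.0 kg (per-oxide target masses sum to 250.0 kg; against the stated basis, 250.0 kg — any gap is answer rounding).
Batch grand total — Σ batch = 292.8 kg; LOI removed, Σ of batch·LOI: 42.79 kg; as yield: glass ÷ batch → 85.39%.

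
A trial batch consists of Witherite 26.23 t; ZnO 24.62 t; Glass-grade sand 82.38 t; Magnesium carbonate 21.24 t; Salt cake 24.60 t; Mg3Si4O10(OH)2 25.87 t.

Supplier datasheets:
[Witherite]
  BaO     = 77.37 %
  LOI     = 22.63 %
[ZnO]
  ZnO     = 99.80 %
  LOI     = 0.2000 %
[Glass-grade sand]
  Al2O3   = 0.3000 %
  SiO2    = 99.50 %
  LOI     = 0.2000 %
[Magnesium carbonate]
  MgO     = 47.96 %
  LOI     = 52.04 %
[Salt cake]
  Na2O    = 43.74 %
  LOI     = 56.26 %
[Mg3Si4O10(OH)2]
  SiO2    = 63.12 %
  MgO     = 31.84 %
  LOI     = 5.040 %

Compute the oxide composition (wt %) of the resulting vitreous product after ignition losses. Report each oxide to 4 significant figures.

Glass mass = 172.6 t (batch 204.9 − LOI 32.35).
Composition: Al2O3 0.1432%, SiO2 56.95%, Na2O 6.234%, MgO 10.67%, BaO 11.76%, ZnO 14.24%

The whole derivation keeps exact precision from first step to last — working values are printed rounded to 4 significant figures across the worked steps — every reported figure receives exactly one rounding; derived quantities (LOI, totals, the six compositions, glass mass, yield) are computed using the weight values per 172.6 t of glass in full float precision as quoted within problem or answer.
Oxide masses out of the charge:
  Al2O3: 82.38·0.003000 = 0.2471 t
  SiO2: 82.38·0.9950 + 25.87·0.6312 = 98.30 t
  Na2O: 24.60·0.4374 = 10.76 t
  MgO: 21.24·0.4796 + 25.87·0.3184 = 18.42 t
  BaO: 26.23·0.7737 = 20.29 t
  ZnO: 24.62·0.9980 = 24.57 t
LOI: 26.23·0.2263 + 24.62·0.002000 + 82.38·0.002000 + 21.24·0.5204 + 24.60·0.5626 + 25.87·0.05040 = 32.35 t
The glass mass, total less LOI, = 204.9 − 32.35 = 172.6 t (matching Σ of the oxides)
each wt % is 100 × oxide ÷ glass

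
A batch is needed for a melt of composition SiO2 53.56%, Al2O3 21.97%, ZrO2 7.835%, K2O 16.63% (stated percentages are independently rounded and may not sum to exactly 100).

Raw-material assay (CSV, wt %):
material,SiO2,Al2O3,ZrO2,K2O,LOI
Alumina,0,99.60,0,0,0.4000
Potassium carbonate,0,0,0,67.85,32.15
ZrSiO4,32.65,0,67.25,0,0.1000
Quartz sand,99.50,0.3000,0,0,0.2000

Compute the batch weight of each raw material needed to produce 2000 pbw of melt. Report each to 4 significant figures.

Full precision is maintained at every stage — mid-chain values are shown (rounded to four significant figures) across the worked steps; each reported value sees exactly one rounding. All derived quantities, including four oxide percentages, glass mass, yield, LOI, the totals, are re-derived using the weight values for 2000 pbw of glass in full float precision, as set out in problem or answer.
Oxide mass targets, per 2000 pbw melt:
  SiO2: 53.56% × 2000 = 1071 pbw
  Al2O3: 21.97% × 2000 = 439.4 pbw
  ZrO2: 7.835% × 2000 = 156.7 pbw
  K2O: 16.63% × 2000 = 332.6 pbw
Verifying the oxide balance per the reported batch figures, for the quoted basis mass (summed amounts equal target values modulo rounding of the values):
  SiO2: 233.0·0.3265 + 1000·0.9950 = 1071 pbw (target 1071 pbw)
  Al2O3: 438.2·0.9960 + 1000·0.003000 = 439.4 pbw (target 439.4 pbw)
  ZrO2: 233.0·0.6725 = 156.7 pbw (target 156.7 pbw)
  K2O: 490.2·0.6785 = 332.6 pbw (target 332.6 pbw)
The glass-mass cross-check: whole batch net of LOI = 2000 pbw (per-oxide target masses sum to 2000 pbw; against the stated basis, 2000 pbw — rounding explains the deltas).
Adding the batch up: Σ batch = 2161 pbw; ignition loss, Σ(batch × LOI) = 161.6 pbw; the yield ratio, glass ÷ batch: 92.52%.

Batch per 2000 pbw melt:
  Alumina: 438.2 pbw
  Potassium carbonate: 490.2 pbw
  ZrSiO4: 233.0 pbw
  Quartz sand: 1000 pbw
Total batch = 2161 pbw; LOI loss = 161.6 pbw; yield = 92.52%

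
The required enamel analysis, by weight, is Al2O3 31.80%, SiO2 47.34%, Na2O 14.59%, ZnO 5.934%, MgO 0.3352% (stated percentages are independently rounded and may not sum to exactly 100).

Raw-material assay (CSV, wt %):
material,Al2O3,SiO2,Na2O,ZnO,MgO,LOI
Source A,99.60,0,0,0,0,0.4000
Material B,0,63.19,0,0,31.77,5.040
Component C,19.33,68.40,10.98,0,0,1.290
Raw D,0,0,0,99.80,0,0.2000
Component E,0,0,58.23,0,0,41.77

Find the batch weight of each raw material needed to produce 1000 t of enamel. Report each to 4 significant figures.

Batch per 1000 t enamel:
  Source A: 186.8 t
  Material B: 10.55 t
  Component C: 682.4 t
  Raw D: 59.46 t
  Component E: 121.9 t
Total batch = 1061 t; LOI loss = 61.12 t; yield = 94.24%

Rounding to four significant digits applies to every in-between result as displayed; the working math maintains full precision end to end; each reported result undergoes a single rounding — the derived quantities (net glass mass, LOI, the yield, five oxide percentages, the totals) are computed at exact precision from the weighed amounts per 1000 t of glass as given in either problem or answer.
Per-oxide target masses for 1000 t enamel:
  Al2O3: 31.80% × 1000 = 318.0 t
  SiO2: 47.34% × 1000 = 473.4 t
  Na2O: 14.59% × 1000 = 145.9 t
  ZnO: 5.934% × 1000 = 59.34 t
  MgO: 0.3352% × 1000 = 3.352 t
Balance tally, oxide-wise, with the batch weights as given, at the basis given (summed amounts equal target values within answer rounding):
  Al2O3: 186.8·0.9960 + 682.4·0.1933 = 318.0 t (target 318.0 t)
  SiO2: 10.55·0.6319 + 682.4·0.6840 = 473.4 t (target 473.4 t)
  Na2O: 682.4·0.1098 + 121.9·0.5823 = 145.9 t (target 145.9 t)
  ZnO: 59.46·0.9980 = 59.34 t (target 59.34 t)
  MgO: 10.55·0.3177 = 3.352 t (target 3.352 t)
Glass-mass bookkeeping: total charge less LOI = 1000 t (oxide target masses add up to 1000 t; the stated basis being 1000 t — gaps are rounding artifacts).
Total batch = Σ batch = 1061 t; loss to ignition Σ batch·LOI = 61.12 t; yield, glass over the total, = 94.24%.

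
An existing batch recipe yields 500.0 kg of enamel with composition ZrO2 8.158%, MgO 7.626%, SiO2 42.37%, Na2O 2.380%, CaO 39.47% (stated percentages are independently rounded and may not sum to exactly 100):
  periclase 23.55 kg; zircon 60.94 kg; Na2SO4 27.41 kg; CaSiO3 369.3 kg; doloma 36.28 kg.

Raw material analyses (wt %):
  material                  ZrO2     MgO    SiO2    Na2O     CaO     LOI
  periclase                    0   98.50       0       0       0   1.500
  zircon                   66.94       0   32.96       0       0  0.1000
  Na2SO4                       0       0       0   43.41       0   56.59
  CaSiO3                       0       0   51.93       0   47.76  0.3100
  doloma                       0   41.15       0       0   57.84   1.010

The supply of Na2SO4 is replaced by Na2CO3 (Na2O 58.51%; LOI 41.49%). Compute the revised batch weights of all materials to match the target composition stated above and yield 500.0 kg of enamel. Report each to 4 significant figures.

Revised batch per 500.0 kg enamel:
  periclase: 23.55 kg
  zircon: 60.94 kg
  Na2CO3: 20.34 kg
  CaSiO3: 369.3 kg
  doloma: 36.28 kg
Total batch = 510.4 kg; LOI loss = 10.36 kg

The working math carries full float precision throughout. Working values are printed (rounded to four significant digits) across the worked steps. Exactly one rounding is applied to every reported result. All derived quantities (five oxide percentages, totals, yield, glass mass, LOI) are re-derived from the batch weights on 500.0 kg of glass in exact precision, as they appear in question or answer.
The oxide mass targets at 500.0 kg enamel:
  ZrO2: 8.158% × 500.0 = 40.79 kg
  MgO: 7.626% × 500.0 = 38.13 kg
  SiO2: 42.37% × 500.0 = 211.8 kg
  Na2O: 2.380% × 500.0 = 11.90 kg
  CaO: 39.47% × 500.0 = 197.4 kg
Sums-versus-targets review given the weights on record, at the basis given (summed amounts equal target values inside rounding margins):
  ZrO2: 60.94·0.6694 = 40.79 kg (target 40.79 kg)
  MgO: 23.55·0.9850 + 36.28·0.4115 = 38.13 kg (target 38.13 kg)
  SiO2: 60.94·0.3296 + 369.3·0.5193 = 211.9 kg (target 211.8 kg)
  Na2O: 20.34·0.5851 = 11.90 kg (target 11.90 kg)
  CaO: 369.3·0.4776 + 36.28·0.5784 = 197.4 kg (target 197.4 kg)
Consistency of the glass mass: the batch minus its LOI: 500.0 kg (per-oxide target masses sum to 500.0 kg; versus the stated basis of 500.0 kg — a pure rounding effect).
Whole-batch sum: Σ batch = 510.4 kg; LOI removed, Σ of batch·LOI: 10.36 kg; yield, glass over the total, = 97.97%.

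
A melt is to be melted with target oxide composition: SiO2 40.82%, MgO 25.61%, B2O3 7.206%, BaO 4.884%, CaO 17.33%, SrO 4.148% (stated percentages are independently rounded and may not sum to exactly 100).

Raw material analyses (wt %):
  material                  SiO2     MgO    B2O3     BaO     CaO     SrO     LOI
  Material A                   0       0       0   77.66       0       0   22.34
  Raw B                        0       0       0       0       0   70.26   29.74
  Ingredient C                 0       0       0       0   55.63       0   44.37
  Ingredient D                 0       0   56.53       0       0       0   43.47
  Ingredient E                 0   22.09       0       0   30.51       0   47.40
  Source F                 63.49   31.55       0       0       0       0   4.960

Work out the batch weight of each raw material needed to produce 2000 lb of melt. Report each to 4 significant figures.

Batch per 2000 lb melt:
  Material A: 125.8 lb
  Raw B: 118.1 lb
  Ingredient C: 358.6 lb
  Ingredient D: 254.9 lb
  Ingredient E: 482.2 lb
  Source F: 1286 lb
Total batch = 2626 lb; LOI loss = 625.5 lb; yield = 76.18%

Working values are shown, rounded to four significant figures, within the worked lines — the working math keeps exact precision at all times. Exactly one rounding goes into every reported figure. Derived quantities, including glass mass, totals, the yield, six oxide percentages, ignition loss, are computed from the weighed amounts on 2000 lb of glass in full precision exactly as shown in problem or answer.
Per-oxide target masses for 2000 lb melt:
  SiO2: 40.82% × 2000 = 816.4 lb
  MgO: 25.61% × 2000 = 512.2 lb
  B2O3: 7.206% × 2000 = 144.1 lb
  BaO: 4.884% × 2000 = 97.68 lb
  CaO: 17.33% × 2000 = 346.6 lb
  SrO: 4.148% × 2000 = 82.96 lb
Verifying the oxide balance from the weights as reported, at the basis given (every target is met by its sum once rounding is allowed for):
  SiO2: 1286·0.6349 = 816.5 lb (target 816.4 lb)
  MgO: 482.2·0.2209 + 1286·0.3155 = 512.3 lb (target 512.2 lb)
  B2O3: 254.9·0.5653 = 144.1 lb (target 144.1 lb)
  BaO: 125.8·0.7766 = 97.70 lb (target 97.68 lb)
  CaO: 358.6·0.5563 + 482.2·0.3051 = 346.6 lb (target 346.6 lb)
  SrO: 118.1·0.7026 = 82.98 lb (target 82.96 lb)
The glass-mass cross-check: total charge less LOI = 2000 lb (the Σ of target masses is 2000 lb; the stated basis being 2000 lb — gaps are rounding artifacts).
Total batch = Σ batch = 2626 lb; the LOI term Σ batch·LOI equals 625.5 lb; yield = glass ÷ total batch = 76.18%.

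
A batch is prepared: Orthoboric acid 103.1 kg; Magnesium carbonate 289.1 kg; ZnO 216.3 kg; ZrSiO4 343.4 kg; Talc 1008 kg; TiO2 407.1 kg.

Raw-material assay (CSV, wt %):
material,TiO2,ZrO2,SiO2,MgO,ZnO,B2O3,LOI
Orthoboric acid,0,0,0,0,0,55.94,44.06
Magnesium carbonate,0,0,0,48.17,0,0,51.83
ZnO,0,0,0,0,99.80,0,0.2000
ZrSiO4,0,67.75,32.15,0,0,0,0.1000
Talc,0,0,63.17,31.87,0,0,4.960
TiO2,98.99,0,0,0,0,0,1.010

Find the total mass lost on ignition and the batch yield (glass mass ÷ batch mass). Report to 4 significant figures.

LOI loss = 250.2 kg; glass = 2117 kg; yield = 89.43%

All arithmetic carries exact precision through every step; rounding to 4 significant digits governs each mid-chain value as printed — each reported result is rounded only once; all derived quantities (net glass mass, the yield, totals, ignition loss, six oxide percentages) are carried at exact precision from the weighed amounts on 2117 kg of glass, exactly as printed in either problem or answer.
Ignition loss by material:
  Orthoboric acid: 103.1 × 0.4406 = 45.43 kg
  Magnesium carbonate: 289.1 × 0.5183 = 149.8 kg
  ZnO: 216.3 × 0.002000 = 0.4326 kg
  ZrSiO4: 343.4 × 0.001000 = 0.3434 kg
  Talc: 1008 × 0.04960 = 50.00 kg
  TiO2: 407.1 × 0.01010 = 4.112 kg
Total LOI = 250.2 kg
Glass = batch − LOI = 2367 − 250.2 = 2117 kg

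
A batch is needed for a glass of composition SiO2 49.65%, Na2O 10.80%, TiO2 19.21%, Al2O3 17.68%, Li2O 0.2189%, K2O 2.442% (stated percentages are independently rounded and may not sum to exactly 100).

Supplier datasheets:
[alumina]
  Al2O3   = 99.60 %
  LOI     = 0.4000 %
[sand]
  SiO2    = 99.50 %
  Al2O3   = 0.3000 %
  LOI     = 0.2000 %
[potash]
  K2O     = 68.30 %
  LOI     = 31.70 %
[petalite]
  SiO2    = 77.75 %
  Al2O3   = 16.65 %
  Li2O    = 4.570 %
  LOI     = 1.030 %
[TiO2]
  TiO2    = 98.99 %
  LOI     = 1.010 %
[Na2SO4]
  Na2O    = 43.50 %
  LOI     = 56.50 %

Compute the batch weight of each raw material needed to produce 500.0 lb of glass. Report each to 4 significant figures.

The whole derivation carries full float precision all the way through. Working values appear rounded off to 4 significant digits when written out. Every reported value takes exactly one rounding. Derived quantities are carried using the weight values at 500.0 lb of glass at full precision (LOI, glass mass, six oxide percentages, yield, the totals), as they appear in the question or the answer.
Target masses of each oxide per 500.0 lb glass:
  SiO2: 49.65% × 500.0 = 248.2 lb
  Na2O: 10.80% × 500.0 = 54.00 lb
  TiO2: 19.21% × 500.0 = 96.05 lb
  Al2O3: 17.68% × 500.0 = 88.40 lb
  Li2O: 0.2189% × 500.0 = 1.094 lb
  K2O: 2.442% × 500.0 = 12.21 lb
Sums-versus-targets review applying the batch weights above, under the basis named above (target by target, the sums agree up to rounding of the answer):
  SiO2: 230.8·0.9950 + 23.95·0.7775 = 248.3 lb (target 248.2 lb)
  Na2O: 124.1·0.4350 = 53.98 lb (target 54.00 lb)
  TiO2: 97.03·0.9899 = 96.05 lb (target 96.05 lb)
  Al2O3: 84.06·0.9960 + 230.8·0.003000 + 23.95·0.1665 = 88.40 lb (target 88.40 lb)
  Li2O: 23.95·0.04570 = 1.095 lb (target 1.094 lb)
  K2O: 17.88·0.6830 = 12.21 lb (target 12.21 lb)
The glass-mass cross-check: batch Σ − ignition loss = 500.0 lb (summing oxide targets gives 500.0 lb; stated basis 500.0 lb — a pure rounding effect).
Summing the batch: Σ batch = 577.8 lb; the LOI term Σ batch·LOI equals 77.81 lb; yield, glass over the total, = 86.53%.

Batch per 500.0 lb glass:
  alumina: 84.06 lb
  sand: 230.8 lb
  potash: 17.88 lb
  petalite: 23.95 lb
  TiO2: 97.03 lb
  Na2SO4: 124.1 lb
Total batch = 577.8 lb; LOI loss = 77.81 lb; yield = 86.53%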